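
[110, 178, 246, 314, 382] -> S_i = 110 + 68*i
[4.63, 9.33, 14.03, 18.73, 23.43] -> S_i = 4.63 + 4.70*i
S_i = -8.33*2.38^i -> [-8.33, -19.83, -47.18, -112.3, -267.27]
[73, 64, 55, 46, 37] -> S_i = 73 + -9*i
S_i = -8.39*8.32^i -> [-8.39, -69.8, -580.78, -4832.06, -40202.7]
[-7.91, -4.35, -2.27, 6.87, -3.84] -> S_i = Random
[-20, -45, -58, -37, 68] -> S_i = Random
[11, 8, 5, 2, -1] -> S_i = 11 + -3*i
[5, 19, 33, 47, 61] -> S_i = 5 + 14*i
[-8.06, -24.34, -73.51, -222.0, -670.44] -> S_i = -8.06*3.02^i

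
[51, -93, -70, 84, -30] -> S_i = Random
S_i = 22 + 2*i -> [22, 24, 26, 28, 30]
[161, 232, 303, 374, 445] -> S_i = 161 + 71*i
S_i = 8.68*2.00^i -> [8.68, 17.36, 34.72, 69.44, 138.88]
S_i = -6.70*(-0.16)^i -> [-6.7, 1.07, -0.17, 0.03, -0.0]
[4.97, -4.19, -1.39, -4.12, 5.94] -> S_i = Random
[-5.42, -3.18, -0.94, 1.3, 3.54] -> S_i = -5.42 + 2.24*i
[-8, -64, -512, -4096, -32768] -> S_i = -8*8^i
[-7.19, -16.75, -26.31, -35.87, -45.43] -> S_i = -7.19 + -9.56*i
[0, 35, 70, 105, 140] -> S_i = 0 + 35*i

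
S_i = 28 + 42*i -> [28, 70, 112, 154, 196]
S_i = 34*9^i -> [34, 306, 2754, 24786, 223074]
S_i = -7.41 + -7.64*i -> [-7.41, -15.05, -22.69, -30.33, -37.97]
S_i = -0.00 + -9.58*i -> [-0.0, -9.58, -19.16, -28.74, -38.32]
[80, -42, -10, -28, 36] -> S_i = Random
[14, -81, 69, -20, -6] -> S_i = Random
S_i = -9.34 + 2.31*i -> [-9.34, -7.03, -4.72, -2.41, -0.1]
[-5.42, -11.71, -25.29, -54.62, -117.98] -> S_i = -5.42*2.16^i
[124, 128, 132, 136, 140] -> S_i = 124 + 4*i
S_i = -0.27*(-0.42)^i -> [-0.27, 0.11, -0.05, 0.02, -0.01]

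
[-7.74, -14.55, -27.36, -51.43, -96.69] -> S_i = -7.74*1.88^i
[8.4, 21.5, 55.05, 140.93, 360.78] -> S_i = 8.40*2.56^i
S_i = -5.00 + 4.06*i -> [-5.0, -0.94, 3.12, 7.18, 11.24]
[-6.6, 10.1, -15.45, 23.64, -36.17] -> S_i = -6.60*(-1.53)^i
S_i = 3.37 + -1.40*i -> [3.37, 1.97, 0.57, -0.83, -2.23]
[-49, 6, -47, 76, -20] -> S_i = Random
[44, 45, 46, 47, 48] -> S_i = 44 + 1*i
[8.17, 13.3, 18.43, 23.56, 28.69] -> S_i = 8.17 + 5.13*i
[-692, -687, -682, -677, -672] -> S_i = -692 + 5*i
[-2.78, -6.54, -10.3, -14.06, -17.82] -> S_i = -2.78 + -3.76*i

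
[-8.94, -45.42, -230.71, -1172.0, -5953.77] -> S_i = -8.94*5.08^i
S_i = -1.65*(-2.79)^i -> [-1.65, 4.6, -12.84, 35.83, -99.98]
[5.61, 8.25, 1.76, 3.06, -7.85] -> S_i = Random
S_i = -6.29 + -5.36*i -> [-6.29, -11.65, -17.01, -22.37, -27.73]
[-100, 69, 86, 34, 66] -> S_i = Random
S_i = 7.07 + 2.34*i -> [7.07, 9.41, 11.75, 14.09, 16.43]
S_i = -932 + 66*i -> [-932, -866, -800, -734, -668]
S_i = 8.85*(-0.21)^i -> [8.85, -1.86, 0.39, -0.08, 0.02]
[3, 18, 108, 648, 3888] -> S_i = 3*6^i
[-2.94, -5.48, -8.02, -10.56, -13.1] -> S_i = -2.94 + -2.54*i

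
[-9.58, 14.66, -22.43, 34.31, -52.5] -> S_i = -9.58*(-1.53)^i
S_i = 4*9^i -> [4, 36, 324, 2916, 26244]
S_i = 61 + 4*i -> [61, 65, 69, 73, 77]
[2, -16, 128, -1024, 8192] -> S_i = 2*-8^i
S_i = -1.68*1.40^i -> [-1.68, -2.35, -3.29, -4.61, -6.45]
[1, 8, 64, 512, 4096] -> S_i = 1*8^i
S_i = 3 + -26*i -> [3, -23, -49, -75, -101]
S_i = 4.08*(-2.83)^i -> [4.08, -11.55, 32.68, -92.47, 261.7]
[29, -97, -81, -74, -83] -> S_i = Random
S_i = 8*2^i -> [8, 16, 32, 64, 128]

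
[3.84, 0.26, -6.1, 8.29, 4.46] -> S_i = Random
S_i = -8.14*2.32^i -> [-8.14, -18.88, -43.81, -101.65, -235.82]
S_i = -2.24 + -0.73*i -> [-2.24, -2.97, -3.7, -4.43, -5.16]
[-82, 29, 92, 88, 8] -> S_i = Random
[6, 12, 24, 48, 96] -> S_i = 6*2^i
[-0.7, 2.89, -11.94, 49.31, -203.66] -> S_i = -0.70*(-4.13)^i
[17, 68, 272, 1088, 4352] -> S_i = 17*4^i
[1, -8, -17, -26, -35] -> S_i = 1 + -9*i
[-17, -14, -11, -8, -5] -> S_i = -17 + 3*i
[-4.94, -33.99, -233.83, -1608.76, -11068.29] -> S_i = -4.94*6.88^i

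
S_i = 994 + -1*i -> [994, 993, 992, 991, 990]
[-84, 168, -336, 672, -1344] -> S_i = -84*-2^i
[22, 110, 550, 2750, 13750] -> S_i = 22*5^i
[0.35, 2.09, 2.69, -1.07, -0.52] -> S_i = Random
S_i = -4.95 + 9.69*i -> [-4.95, 4.74, 14.43, 24.12, 33.81]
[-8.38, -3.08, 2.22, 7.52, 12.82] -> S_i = -8.38 + 5.30*i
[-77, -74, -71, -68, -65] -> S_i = -77 + 3*i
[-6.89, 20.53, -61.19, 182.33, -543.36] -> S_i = -6.89*(-2.98)^i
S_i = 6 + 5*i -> [6, 11, 16, 21, 26]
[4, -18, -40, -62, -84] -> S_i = 4 + -22*i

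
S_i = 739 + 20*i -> [739, 759, 779, 799, 819]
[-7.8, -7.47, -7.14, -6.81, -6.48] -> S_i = -7.80 + 0.33*i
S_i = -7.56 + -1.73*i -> [-7.56, -9.29, -11.02, -12.75, -14.48]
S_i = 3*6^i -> [3, 18, 108, 648, 3888]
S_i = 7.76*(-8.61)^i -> [7.76, -66.81, 575.27, -4953.03, 42645.61]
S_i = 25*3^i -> [25, 75, 225, 675, 2025]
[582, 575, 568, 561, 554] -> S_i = 582 + -7*i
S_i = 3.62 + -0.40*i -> [3.62, 3.22, 2.82, 2.42, 2.02]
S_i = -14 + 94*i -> [-14, 80, 174, 268, 362]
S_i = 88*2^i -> [88, 176, 352, 704, 1408]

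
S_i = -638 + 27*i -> [-638, -611, -584, -557, -530]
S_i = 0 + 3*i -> [0, 3, 6, 9, 12]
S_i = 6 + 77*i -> [6, 83, 160, 237, 314]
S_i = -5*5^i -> [-5, -25, -125, -625, -3125]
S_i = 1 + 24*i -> [1, 25, 49, 73, 97]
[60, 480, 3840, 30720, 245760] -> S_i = 60*8^i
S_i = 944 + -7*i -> [944, 937, 930, 923, 916]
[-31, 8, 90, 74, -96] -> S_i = Random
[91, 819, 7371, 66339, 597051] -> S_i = 91*9^i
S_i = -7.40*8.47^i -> [-7.4, -62.68, -530.88, -4496.58, -38086.0]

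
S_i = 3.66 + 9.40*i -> [3.66, 13.06, 22.46, 31.86, 41.26]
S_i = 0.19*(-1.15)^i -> [0.19, -0.22, 0.25, -0.29, 0.33]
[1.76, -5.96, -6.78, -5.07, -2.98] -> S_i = Random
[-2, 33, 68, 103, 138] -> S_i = -2 + 35*i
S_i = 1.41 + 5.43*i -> [1.41, 6.84, 12.27, 17.7, 23.13]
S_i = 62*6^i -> [62, 372, 2232, 13392, 80352]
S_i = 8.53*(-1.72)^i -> [8.53, -14.67, 25.24, -43.4, 74.66]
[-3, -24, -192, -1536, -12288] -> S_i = -3*8^i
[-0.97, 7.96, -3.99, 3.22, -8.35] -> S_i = Random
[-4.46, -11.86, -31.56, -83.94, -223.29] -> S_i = -4.46*2.66^i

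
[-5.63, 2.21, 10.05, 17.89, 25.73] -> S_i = -5.63 + 7.84*i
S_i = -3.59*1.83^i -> [-3.59, -6.57, -12.02, -22.0, -40.26]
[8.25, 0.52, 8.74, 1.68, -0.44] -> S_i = Random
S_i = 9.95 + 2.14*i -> [9.95, 12.09, 14.23, 16.37, 18.51]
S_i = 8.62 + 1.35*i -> [8.62, 9.97, 11.32, 12.67, 14.02]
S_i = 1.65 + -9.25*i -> [1.65, -7.6, -16.85, -26.1, -35.35]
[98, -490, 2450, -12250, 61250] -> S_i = 98*-5^i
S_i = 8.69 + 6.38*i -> [8.69, 15.07, 21.45, 27.83, 34.21]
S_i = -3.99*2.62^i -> [-3.99, -10.45, -27.39, -71.76, -188.01]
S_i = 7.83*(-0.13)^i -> [7.83, -1.02, 0.13, -0.02, 0.0]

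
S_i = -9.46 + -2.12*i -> [-9.46, -11.58, -13.7, -15.82, -17.94]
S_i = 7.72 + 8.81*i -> [7.72, 16.53, 25.34, 34.15, 42.96]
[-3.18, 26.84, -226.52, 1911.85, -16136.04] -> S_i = -3.18*(-8.44)^i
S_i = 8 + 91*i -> [8, 99, 190, 281, 372]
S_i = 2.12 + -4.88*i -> [2.12, -2.76, -7.64, -12.52, -17.4]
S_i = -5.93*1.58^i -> [-5.93, -9.37, -14.8, -23.39, -36.96]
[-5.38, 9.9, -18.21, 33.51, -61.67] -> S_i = -5.38*(-1.84)^i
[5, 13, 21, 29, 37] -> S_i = 5 + 8*i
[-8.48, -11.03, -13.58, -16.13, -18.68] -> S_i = -8.48 + -2.55*i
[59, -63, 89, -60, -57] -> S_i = Random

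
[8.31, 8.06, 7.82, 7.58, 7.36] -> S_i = 8.31*0.97^i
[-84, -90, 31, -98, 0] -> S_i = Random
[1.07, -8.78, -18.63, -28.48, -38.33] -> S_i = 1.07 + -9.85*i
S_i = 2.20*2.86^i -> [2.2, 6.29, 18.0, 51.47, 147.19]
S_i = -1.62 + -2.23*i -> [-1.62, -3.85, -6.08, -8.31, -10.54]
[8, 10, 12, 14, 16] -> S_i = 8 + 2*i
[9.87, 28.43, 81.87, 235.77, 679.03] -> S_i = 9.87*2.88^i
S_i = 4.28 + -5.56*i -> [4.28, -1.28, -6.84, -12.4, -17.96]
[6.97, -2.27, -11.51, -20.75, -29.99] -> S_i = 6.97 + -9.24*i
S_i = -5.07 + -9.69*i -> [-5.07, -14.76, -24.45, -34.14, -43.83]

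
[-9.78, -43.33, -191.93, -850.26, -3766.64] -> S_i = -9.78*4.43^i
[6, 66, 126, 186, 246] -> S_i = 6 + 60*i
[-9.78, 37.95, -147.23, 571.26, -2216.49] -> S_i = -9.78*(-3.88)^i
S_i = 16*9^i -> [16, 144, 1296, 11664, 104976]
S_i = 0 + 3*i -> [0, 3, 6, 9, 12]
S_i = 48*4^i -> [48, 192, 768, 3072, 12288]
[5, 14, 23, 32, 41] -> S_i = 5 + 9*i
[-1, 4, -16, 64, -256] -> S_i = -1*-4^i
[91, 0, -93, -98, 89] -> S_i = Random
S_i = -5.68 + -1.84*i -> [-5.68, -7.52, -9.36, -11.2, -13.04]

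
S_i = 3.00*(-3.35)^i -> [3.0, -10.05, 33.67, -112.79, 377.83]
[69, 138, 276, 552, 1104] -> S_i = 69*2^i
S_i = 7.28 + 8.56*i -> [7.28, 15.84, 24.4, 32.96, 41.52]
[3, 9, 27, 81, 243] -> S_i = 3*3^i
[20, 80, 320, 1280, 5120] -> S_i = 20*4^i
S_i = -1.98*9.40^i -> [-1.98, -18.61, -174.95, -1644.56, -15458.83]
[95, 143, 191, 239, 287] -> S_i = 95 + 48*i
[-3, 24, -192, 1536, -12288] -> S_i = -3*-8^i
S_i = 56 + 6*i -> [56, 62, 68, 74, 80]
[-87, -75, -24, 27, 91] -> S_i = Random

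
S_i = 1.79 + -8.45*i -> [1.79, -6.66, -15.11, -23.56, -32.01]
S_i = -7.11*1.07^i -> [-7.11, -7.61, -8.14, -8.71, -9.32]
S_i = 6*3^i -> [6, 18, 54, 162, 486]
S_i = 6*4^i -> [6, 24, 96, 384, 1536]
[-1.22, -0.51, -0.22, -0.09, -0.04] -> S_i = -1.22*0.42^i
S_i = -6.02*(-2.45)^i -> [-6.02, 14.75, -36.14, 88.53, -216.9]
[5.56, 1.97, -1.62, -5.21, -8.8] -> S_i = 5.56 + -3.59*i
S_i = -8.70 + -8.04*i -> [-8.7, -16.74, -24.78, -32.82, -40.86]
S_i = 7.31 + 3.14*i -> [7.31, 10.45, 13.59, 16.73, 19.87]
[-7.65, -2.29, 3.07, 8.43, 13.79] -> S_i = -7.65 + 5.36*i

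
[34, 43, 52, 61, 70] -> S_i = 34 + 9*i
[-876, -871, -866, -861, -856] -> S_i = -876 + 5*i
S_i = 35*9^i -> [35, 315, 2835, 25515, 229635]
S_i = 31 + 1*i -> [31, 32, 33, 34, 35]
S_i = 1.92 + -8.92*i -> [1.92, -7.0, -15.92, -24.84, -33.76]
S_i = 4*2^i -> [4, 8, 16, 32, 64]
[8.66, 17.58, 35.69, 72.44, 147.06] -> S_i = 8.66*2.03^i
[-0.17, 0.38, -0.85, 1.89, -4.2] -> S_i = -0.17*(-2.23)^i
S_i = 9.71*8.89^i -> [9.71, 86.32, 767.4, 6822.2, 60649.37]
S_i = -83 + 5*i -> [-83, -78, -73, -68, -63]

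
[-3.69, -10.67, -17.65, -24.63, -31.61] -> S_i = -3.69 + -6.98*i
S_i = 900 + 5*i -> [900, 905, 910, 915, 920]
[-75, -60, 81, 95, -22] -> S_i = Random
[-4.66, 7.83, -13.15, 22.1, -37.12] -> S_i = -4.66*(-1.68)^i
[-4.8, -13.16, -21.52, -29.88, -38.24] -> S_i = -4.80 + -8.36*i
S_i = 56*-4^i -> [56, -224, 896, -3584, 14336]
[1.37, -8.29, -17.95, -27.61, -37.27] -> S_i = 1.37 + -9.66*i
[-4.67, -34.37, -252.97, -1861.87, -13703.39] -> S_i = -4.67*7.36^i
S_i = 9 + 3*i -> [9, 12, 15, 18, 21]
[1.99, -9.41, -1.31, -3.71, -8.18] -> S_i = Random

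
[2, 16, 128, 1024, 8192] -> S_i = 2*8^i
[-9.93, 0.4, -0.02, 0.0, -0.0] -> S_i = -9.93*(-0.04)^i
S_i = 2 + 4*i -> [2, 6, 10, 14, 18]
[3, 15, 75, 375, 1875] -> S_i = 3*5^i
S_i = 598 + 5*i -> [598, 603, 608, 613, 618]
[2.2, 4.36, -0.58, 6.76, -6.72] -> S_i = Random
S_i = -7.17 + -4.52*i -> [-7.17, -11.69, -16.21, -20.73, -25.25]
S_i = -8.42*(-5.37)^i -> [-8.42, 45.22, -242.81, 1303.87, -7001.79]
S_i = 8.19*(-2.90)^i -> [8.19, -23.75, 68.88, -199.75, 579.26]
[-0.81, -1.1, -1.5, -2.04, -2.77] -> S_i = -0.81*1.36^i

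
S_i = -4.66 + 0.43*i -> [-4.66, -4.23, -3.8, -3.37, -2.94]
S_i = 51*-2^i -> [51, -102, 204, -408, 816]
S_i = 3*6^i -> [3, 18, 108, 648, 3888]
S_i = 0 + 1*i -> [0, 1, 2, 3, 4]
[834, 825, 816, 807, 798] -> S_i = 834 + -9*i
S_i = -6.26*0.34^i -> [-6.26, -2.13, -0.72, -0.25, -0.08]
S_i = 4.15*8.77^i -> [4.15, 36.4, 319.19, 2799.28, 24549.72]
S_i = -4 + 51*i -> [-4, 47, 98, 149, 200]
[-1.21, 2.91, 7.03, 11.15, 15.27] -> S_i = -1.21 + 4.12*i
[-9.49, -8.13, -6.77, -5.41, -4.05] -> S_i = -9.49 + 1.36*i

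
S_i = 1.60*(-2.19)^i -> [1.6, -3.5, 7.67, -16.81, 36.8]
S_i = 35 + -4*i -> [35, 31, 27, 23, 19]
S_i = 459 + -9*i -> [459, 450, 441, 432, 423]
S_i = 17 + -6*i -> [17, 11, 5, -1, -7]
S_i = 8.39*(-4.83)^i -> [8.39, -40.52, 195.73, -945.37, 4566.15]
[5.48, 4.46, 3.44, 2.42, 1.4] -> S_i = 5.48 + -1.02*i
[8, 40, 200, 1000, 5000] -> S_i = 8*5^i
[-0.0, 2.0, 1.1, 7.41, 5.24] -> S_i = Random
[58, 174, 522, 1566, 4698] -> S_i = 58*3^i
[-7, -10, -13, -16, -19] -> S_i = -7 + -3*i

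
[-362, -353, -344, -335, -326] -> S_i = -362 + 9*i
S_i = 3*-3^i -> [3, -9, 27, -81, 243]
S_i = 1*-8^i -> [1, -8, 64, -512, 4096]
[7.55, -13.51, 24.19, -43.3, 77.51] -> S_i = 7.55*(-1.79)^i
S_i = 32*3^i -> [32, 96, 288, 864, 2592]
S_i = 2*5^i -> [2, 10, 50, 250, 1250]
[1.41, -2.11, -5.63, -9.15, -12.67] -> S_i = 1.41 + -3.52*i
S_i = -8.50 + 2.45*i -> [-8.5, -6.05, -3.6, -1.15, 1.3]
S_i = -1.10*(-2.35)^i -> [-1.1, 2.59, -6.07, 14.28, -33.55]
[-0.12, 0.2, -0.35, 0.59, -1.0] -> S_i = -0.12*(-1.70)^i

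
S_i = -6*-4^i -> [-6, 24, -96, 384, -1536]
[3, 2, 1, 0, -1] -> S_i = 3 + -1*i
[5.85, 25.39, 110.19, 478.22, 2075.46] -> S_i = 5.85*4.34^i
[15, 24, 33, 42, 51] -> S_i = 15 + 9*i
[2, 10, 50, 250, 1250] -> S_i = 2*5^i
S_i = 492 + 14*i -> [492, 506, 520, 534, 548]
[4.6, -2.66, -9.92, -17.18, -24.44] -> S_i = 4.60 + -7.26*i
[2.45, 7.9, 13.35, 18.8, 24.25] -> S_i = 2.45 + 5.45*i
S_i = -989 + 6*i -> [-989, -983, -977, -971, -965]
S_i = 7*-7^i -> [7, -49, 343, -2401, 16807]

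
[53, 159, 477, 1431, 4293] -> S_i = 53*3^i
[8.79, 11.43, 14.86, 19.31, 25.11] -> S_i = 8.79*1.30^i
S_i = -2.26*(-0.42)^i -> [-2.26, 0.95, -0.4, 0.17, -0.07]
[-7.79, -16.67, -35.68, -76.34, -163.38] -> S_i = -7.79*2.14^i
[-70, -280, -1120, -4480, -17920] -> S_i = -70*4^i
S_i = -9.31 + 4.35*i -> [-9.31, -4.96, -0.61, 3.74, 8.09]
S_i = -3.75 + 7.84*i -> [-3.75, 4.09, 11.93, 19.77, 27.61]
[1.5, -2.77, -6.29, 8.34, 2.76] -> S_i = Random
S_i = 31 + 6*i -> [31, 37, 43, 49, 55]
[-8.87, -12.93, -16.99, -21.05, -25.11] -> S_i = -8.87 + -4.06*i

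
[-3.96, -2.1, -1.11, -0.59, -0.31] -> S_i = -3.96*0.53^i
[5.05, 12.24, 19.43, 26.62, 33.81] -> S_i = 5.05 + 7.19*i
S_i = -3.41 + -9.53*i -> [-3.41, -12.94, -22.47, -32.0, -41.53]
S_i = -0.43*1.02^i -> [-0.43, -0.44, -0.45, -0.46, -0.47]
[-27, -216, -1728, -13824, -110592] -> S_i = -27*8^i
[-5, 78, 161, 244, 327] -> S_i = -5 + 83*i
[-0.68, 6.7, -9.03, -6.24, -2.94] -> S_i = Random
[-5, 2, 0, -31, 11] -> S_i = Random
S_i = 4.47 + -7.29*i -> [4.47, -2.82, -10.11, -17.4, -24.69]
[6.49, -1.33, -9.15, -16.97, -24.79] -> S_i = 6.49 + -7.82*i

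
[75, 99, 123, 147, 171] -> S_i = 75 + 24*i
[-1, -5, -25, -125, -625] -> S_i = -1*5^i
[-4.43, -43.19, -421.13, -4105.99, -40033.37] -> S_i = -4.43*9.75^i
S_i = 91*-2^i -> [91, -182, 364, -728, 1456]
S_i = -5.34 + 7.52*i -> [-5.34, 2.18, 9.7, 17.22, 24.74]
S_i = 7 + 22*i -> [7, 29, 51, 73, 95]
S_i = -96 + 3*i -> [-96, -93, -90, -87, -84]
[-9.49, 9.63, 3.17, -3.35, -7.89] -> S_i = Random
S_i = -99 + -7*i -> [-99, -106, -113, -120, -127]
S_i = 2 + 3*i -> [2, 5, 8, 11, 14]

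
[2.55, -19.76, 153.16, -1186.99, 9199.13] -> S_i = 2.55*(-7.75)^i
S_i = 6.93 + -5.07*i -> [6.93, 1.86, -3.21, -8.28, -13.35]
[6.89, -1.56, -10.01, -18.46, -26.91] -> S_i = 6.89 + -8.45*i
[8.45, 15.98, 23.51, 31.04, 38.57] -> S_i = 8.45 + 7.53*i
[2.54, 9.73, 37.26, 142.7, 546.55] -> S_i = 2.54*3.83^i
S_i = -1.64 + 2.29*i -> [-1.64, 0.65, 2.94, 5.23, 7.52]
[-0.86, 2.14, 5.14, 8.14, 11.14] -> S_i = -0.86 + 3.00*i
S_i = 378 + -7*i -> [378, 371, 364, 357, 350]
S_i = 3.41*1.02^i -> [3.41, 3.48, 3.55, 3.62, 3.69]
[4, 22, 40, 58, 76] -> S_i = 4 + 18*i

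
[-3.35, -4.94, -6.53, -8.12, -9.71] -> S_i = -3.35 + -1.59*i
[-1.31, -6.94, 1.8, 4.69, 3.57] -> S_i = Random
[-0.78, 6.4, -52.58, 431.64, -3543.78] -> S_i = -0.78*(-8.21)^i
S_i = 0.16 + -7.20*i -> [0.16, -7.04, -14.24, -21.44, -28.64]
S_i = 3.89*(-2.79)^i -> [3.89, -10.85, 30.28, -84.48, 235.7]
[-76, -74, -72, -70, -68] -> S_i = -76 + 2*i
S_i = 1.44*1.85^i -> [1.44, 2.66, 4.93, 9.12, 16.87]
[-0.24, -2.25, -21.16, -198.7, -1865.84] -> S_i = -0.24*9.39^i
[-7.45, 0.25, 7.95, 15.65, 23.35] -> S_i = -7.45 + 7.70*i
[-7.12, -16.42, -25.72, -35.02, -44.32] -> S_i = -7.12 + -9.30*i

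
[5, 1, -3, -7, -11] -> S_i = 5 + -4*i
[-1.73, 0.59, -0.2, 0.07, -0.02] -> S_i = -1.73*(-0.34)^i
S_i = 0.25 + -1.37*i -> [0.25, -1.12, -2.49, -3.86, -5.23]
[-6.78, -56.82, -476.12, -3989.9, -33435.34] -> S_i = -6.78*8.38^i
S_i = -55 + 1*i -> [-55, -54, -53, -52, -51]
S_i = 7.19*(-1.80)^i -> [7.19, -12.94, 23.3, -41.93, 75.48]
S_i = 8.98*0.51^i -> [8.98, 4.58, 2.34, 1.19, 0.61]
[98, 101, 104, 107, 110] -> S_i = 98 + 3*i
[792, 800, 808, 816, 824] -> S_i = 792 + 8*i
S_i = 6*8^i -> [6, 48, 384, 3072, 24576]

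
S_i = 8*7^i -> [8, 56, 392, 2744, 19208]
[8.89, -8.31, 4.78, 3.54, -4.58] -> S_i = Random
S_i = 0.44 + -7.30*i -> [0.44, -6.86, -14.16, -21.46, -28.76]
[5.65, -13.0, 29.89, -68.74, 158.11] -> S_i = 5.65*(-2.30)^i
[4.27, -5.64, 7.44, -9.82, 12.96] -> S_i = 4.27*(-1.32)^i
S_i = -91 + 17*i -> [-91, -74, -57, -40, -23]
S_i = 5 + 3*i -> [5, 8, 11, 14, 17]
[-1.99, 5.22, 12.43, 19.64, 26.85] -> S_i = -1.99 + 7.21*i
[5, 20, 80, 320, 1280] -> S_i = 5*4^i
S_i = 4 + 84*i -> [4, 88, 172, 256, 340]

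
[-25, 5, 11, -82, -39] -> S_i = Random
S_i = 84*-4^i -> [84, -336, 1344, -5376, 21504]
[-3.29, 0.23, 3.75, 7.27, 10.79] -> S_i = -3.29 + 3.52*i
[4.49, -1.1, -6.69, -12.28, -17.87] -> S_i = 4.49 + -5.59*i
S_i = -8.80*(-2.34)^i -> [-8.8, 20.59, -48.19, 112.75, -263.84]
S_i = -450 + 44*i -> [-450, -406, -362, -318, -274]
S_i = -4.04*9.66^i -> [-4.04, -39.03, -377.0, -3641.77, -35179.52]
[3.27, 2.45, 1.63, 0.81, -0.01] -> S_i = 3.27 + -0.82*i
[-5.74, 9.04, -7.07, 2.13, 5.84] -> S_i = Random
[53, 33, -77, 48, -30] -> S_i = Random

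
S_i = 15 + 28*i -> [15, 43, 71, 99, 127]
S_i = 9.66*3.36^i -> [9.66, 32.46, 109.06, 366.43, 1231.22]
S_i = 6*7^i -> [6, 42, 294, 2058, 14406]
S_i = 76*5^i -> [76, 380, 1900, 9500, 47500]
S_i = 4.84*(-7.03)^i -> [4.84, -34.03, 239.2, -1681.56, 11821.34]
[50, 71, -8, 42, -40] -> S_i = Random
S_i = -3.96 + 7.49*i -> [-3.96, 3.53, 11.02, 18.51, 26.0]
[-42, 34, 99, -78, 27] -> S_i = Random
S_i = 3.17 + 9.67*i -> [3.17, 12.84, 22.51, 32.18, 41.85]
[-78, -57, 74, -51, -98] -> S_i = Random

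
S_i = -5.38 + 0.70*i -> [-5.38, -4.68, -3.98, -3.28, -2.58]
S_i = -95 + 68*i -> [-95, -27, 41, 109, 177]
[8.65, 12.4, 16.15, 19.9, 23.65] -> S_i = 8.65 + 3.75*i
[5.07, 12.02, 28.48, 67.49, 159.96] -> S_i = 5.07*2.37^i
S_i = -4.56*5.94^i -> [-4.56, -27.09, -160.89, -955.71, -5676.89]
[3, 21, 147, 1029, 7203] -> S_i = 3*7^i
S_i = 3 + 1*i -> [3, 4, 5, 6, 7]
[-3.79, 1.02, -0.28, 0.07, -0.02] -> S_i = -3.79*(-0.27)^i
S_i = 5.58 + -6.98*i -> [5.58, -1.4, -8.38, -15.36, -22.34]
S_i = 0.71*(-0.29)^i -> [0.71, -0.21, 0.06, -0.02, 0.01]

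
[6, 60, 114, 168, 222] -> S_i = 6 + 54*i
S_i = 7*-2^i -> [7, -14, 28, -56, 112]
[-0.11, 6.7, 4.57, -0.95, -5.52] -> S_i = Random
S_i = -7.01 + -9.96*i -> [-7.01, -16.97, -26.93, -36.89, -46.85]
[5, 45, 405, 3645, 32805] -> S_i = 5*9^i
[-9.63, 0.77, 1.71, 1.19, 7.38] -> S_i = Random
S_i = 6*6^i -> [6, 36, 216, 1296, 7776]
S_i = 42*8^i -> [42, 336, 2688, 21504, 172032]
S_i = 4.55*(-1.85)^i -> [4.55, -8.42, 15.57, -28.81, 53.3]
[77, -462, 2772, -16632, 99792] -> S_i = 77*-6^i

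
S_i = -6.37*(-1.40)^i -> [-6.37, 8.92, -12.49, 17.48, -24.47]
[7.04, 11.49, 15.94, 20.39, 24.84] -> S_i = 7.04 + 4.45*i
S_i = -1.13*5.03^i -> [-1.13, -5.68, -28.59, -143.81, -723.35]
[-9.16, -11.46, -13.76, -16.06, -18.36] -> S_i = -9.16 + -2.30*i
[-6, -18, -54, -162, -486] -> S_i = -6*3^i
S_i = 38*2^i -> [38, 76, 152, 304, 608]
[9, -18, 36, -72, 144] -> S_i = 9*-2^i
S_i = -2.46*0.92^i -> [-2.46, -2.26, -2.08, -1.92, -1.76]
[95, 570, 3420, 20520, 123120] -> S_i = 95*6^i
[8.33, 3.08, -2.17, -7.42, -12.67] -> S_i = 8.33 + -5.25*i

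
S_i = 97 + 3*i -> [97, 100, 103, 106, 109]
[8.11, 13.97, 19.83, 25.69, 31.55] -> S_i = 8.11 + 5.86*i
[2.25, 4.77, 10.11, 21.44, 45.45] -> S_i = 2.25*2.12^i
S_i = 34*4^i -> [34, 136, 544, 2176, 8704]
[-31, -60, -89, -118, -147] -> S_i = -31 + -29*i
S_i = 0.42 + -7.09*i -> [0.42, -6.67, -13.76, -20.85, -27.94]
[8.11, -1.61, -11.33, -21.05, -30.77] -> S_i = 8.11 + -9.72*i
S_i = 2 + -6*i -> [2, -4, -10, -16, -22]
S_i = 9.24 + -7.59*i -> [9.24, 1.65, -5.94, -13.53, -21.12]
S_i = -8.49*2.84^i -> [-8.49, -24.11, -68.48, -194.47, -552.31]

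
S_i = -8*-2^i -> [-8, 16, -32, 64, -128]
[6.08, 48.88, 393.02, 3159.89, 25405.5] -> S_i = 6.08*8.04^i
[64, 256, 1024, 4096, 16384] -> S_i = 64*4^i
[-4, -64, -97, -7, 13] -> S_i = Random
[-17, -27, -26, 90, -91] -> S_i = Random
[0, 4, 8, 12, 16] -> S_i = 0 + 4*i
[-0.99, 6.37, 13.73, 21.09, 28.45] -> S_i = -0.99 + 7.36*i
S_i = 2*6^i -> [2, 12, 72, 432, 2592]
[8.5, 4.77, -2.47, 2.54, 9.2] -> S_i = Random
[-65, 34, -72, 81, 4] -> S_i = Random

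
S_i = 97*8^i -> [97, 776, 6208, 49664, 397312]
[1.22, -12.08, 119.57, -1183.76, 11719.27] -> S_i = 1.22*(-9.90)^i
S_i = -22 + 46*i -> [-22, 24, 70, 116, 162]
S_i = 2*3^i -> [2, 6, 18, 54, 162]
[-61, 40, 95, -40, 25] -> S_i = Random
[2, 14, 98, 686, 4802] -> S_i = 2*7^i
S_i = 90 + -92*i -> [90, -2, -94, -186, -278]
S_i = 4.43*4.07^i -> [4.43, 18.03, 73.38, 298.67, 1215.57]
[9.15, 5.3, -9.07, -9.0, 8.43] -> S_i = Random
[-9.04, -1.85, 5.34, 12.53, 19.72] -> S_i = -9.04 + 7.19*i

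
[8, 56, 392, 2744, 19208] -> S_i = 8*7^i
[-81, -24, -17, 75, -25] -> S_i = Random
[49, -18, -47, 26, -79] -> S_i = Random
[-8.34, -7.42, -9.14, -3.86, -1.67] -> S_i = Random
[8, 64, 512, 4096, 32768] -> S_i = 8*8^i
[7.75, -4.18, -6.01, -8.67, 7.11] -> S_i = Random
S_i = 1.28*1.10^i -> [1.28, 1.41, 1.55, 1.7, 1.87]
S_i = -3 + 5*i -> [-3, 2, 7, 12, 17]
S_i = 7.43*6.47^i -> [7.43, 48.07, 311.03, 2012.34, 13019.85]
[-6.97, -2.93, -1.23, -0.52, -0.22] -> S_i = -6.97*0.42^i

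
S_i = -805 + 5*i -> [-805, -800, -795, -790, -785]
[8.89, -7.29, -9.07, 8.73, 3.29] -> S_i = Random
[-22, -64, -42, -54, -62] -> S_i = Random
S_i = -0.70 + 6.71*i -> [-0.7, 6.01, 12.72, 19.43, 26.14]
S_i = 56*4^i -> [56, 224, 896, 3584, 14336]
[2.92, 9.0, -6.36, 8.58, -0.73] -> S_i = Random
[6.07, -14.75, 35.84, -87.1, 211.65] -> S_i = 6.07*(-2.43)^i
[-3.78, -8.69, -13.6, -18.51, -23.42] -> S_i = -3.78 + -4.91*i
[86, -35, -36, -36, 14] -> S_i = Random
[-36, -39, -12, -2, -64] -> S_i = Random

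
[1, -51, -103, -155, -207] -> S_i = 1 + -52*i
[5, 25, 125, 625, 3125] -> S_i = 5*5^i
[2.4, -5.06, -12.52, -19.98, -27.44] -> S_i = 2.40 + -7.46*i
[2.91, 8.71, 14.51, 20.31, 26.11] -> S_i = 2.91 + 5.80*i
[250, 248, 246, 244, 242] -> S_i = 250 + -2*i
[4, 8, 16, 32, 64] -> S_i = 4*2^i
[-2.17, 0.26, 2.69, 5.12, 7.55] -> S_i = -2.17 + 2.43*i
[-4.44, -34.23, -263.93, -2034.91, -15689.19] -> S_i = -4.44*7.71^i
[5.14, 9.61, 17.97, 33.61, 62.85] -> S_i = 5.14*1.87^i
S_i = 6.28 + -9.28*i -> [6.28, -3.0, -12.28, -21.56, -30.84]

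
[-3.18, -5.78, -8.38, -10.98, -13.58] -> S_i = -3.18 + -2.60*i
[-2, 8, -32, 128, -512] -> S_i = -2*-4^i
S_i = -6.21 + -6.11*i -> [-6.21, -12.32, -18.43, -24.54, -30.65]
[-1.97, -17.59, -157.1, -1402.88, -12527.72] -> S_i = -1.97*8.93^i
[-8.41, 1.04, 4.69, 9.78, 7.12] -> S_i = Random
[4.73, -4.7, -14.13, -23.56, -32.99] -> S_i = 4.73 + -9.43*i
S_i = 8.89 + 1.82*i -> [8.89, 10.71, 12.53, 14.35, 16.17]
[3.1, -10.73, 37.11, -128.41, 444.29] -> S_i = 3.10*(-3.46)^i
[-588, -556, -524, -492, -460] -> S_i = -588 + 32*i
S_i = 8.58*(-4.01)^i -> [8.58, -34.41, 137.97, -553.25, 2218.53]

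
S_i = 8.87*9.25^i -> [8.87, 82.05, 758.94, 7020.19, 64936.75]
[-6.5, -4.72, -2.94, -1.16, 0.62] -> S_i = -6.50 + 1.78*i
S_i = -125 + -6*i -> [-125, -131, -137, -143, -149]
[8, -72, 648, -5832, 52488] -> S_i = 8*-9^i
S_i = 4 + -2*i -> [4, 2, 0, -2, -4]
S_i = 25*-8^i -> [25, -200, 1600, -12800, 102400]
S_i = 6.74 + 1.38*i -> [6.74, 8.12, 9.5, 10.88, 12.26]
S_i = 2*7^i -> [2, 14, 98, 686, 4802]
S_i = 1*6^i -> [1, 6, 36, 216, 1296]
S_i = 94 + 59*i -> [94, 153, 212, 271, 330]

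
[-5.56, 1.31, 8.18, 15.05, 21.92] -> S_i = -5.56 + 6.87*i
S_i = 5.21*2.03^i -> [5.21, 10.58, 21.47, 43.58, 88.48]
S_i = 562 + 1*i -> [562, 563, 564, 565, 566]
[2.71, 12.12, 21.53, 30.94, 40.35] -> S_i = 2.71 + 9.41*i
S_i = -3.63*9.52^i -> [-3.63, -34.56, -328.99, -3131.97, -29816.35]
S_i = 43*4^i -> [43, 172, 688, 2752, 11008]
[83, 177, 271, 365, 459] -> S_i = 83 + 94*i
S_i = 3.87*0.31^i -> [3.87, 1.2, 0.37, 0.12, 0.04]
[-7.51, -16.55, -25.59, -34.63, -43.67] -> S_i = -7.51 + -9.04*i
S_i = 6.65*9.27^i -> [6.65, 61.65, 571.45, 5297.38, 49106.68]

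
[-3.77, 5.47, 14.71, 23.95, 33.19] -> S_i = -3.77 + 9.24*i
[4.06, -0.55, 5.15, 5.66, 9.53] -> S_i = Random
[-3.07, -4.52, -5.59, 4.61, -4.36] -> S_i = Random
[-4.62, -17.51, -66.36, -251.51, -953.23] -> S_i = -4.62*3.79^i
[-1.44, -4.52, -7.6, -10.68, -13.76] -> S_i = -1.44 + -3.08*i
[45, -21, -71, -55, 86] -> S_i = Random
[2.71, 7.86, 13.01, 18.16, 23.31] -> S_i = 2.71 + 5.15*i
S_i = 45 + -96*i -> [45, -51, -147, -243, -339]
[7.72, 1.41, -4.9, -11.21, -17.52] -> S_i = 7.72 + -6.31*i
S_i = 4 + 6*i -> [4, 10, 16, 22, 28]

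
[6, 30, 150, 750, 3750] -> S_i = 6*5^i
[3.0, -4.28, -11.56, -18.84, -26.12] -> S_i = 3.00 + -7.28*i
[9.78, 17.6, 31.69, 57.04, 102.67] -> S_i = 9.78*1.80^i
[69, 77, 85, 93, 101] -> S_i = 69 + 8*i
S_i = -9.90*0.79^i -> [-9.9, -7.82, -6.18, -4.88, -3.86]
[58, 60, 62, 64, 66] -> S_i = 58 + 2*i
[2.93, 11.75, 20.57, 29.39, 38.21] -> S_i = 2.93 + 8.82*i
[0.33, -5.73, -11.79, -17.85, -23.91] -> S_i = 0.33 + -6.06*i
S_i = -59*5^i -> [-59, -295, -1475, -7375, -36875]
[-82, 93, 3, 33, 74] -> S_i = Random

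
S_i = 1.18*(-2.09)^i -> [1.18, -2.47, 5.15, -10.77, 22.51]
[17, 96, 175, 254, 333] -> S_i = 17 + 79*i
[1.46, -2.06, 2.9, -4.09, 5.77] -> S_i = 1.46*(-1.41)^i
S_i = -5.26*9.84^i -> [-5.26, -51.76, -509.3, -5011.54, -49313.54]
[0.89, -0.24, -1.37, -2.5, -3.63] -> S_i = 0.89 + -1.13*i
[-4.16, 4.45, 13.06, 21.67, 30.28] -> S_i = -4.16 + 8.61*i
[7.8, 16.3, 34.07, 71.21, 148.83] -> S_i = 7.80*2.09^i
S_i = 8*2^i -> [8, 16, 32, 64, 128]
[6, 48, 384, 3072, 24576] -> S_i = 6*8^i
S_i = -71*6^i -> [-71, -426, -2556, -15336, -92016]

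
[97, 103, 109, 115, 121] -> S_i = 97 + 6*i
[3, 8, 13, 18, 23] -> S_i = 3 + 5*i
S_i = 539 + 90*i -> [539, 629, 719, 809, 899]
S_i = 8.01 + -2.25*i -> [8.01, 5.76, 3.51, 1.26, -0.99]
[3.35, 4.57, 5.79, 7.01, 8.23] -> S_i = 3.35 + 1.22*i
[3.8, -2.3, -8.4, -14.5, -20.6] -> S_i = 3.80 + -6.10*i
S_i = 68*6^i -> [68, 408, 2448, 14688, 88128]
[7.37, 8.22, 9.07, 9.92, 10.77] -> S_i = 7.37 + 0.85*i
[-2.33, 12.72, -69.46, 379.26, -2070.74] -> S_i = -2.33*(-5.46)^i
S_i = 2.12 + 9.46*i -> [2.12, 11.58, 21.04, 30.5, 39.96]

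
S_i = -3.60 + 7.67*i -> [-3.6, 4.07, 11.74, 19.41, 27.08]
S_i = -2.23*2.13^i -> [-2.23, -4.75, -10.12, -21.55, -45.9]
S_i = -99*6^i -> [-99, -594, -3564, -21384, -128304]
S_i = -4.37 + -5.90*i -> [-4.37, -10.27, -16.17, -22.07, -27.97]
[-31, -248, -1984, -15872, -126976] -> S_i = -31*8^i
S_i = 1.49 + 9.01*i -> [1.49, 10.5, 19.51, 28.52, 37.53]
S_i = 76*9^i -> [76, 684, 6156, 55404, 498636]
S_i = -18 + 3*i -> [-18, -15, -12, -9, -6]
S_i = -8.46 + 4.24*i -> [-8.46, -4.22, 0.02, 4.26, 8.5]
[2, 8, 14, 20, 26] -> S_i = 2 + 6*i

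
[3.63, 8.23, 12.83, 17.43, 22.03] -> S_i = 3.63 + 4.60*i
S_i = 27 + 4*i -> [27, 31, 35, 39, 43]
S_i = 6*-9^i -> [6, -54, 486, -4374, 39366]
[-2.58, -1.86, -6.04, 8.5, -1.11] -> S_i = Random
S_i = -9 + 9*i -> [-9, 0, 9, 18, 27]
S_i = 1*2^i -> [1, 2, 4, 8, 16]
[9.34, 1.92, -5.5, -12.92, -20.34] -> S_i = 9.34 + -7.42*i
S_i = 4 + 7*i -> [4, 11, 18, 25, 32]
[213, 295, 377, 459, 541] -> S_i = 213 + 82*i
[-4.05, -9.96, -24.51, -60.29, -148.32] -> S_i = -4.05*2.46^i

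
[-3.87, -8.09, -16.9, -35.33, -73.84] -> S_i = -3.87*2.09^i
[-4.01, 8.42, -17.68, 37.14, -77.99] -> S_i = -4.01*(-2.10)^i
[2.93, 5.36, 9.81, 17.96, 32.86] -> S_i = 2.93*1.83^i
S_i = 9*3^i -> [9, 27, 81, 243, 729]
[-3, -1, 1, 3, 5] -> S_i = -3 + 2*i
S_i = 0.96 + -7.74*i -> [0.96, -6.78, -14.52, -22.26, -30.0]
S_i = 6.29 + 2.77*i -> [6.29, 9.06, 11.83, 14.6, 17.37]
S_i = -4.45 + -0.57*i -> [-4.45, -5.02, -5.59, -6.16, -6.73]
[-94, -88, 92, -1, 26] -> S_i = Random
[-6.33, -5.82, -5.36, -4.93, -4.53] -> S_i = -6.33*0.92^i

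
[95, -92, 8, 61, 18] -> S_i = Random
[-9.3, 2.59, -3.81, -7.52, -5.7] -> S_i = Random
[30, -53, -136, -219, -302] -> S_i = 30 + -83*i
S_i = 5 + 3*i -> [5, 8, 11, 14, 17]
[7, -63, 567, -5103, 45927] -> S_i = 7*-9^i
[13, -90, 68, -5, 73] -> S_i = Random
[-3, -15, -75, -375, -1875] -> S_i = -3*5^i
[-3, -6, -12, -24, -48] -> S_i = -3*2^i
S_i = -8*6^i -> [-8, -48, -288, -1728, -10368]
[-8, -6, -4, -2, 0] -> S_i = -8 + 2*i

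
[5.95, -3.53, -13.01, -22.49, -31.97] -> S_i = 5.95 + -9.48*i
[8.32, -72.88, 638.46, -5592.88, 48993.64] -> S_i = 8.32*(-8.76)^i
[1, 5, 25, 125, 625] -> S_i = 1*5^i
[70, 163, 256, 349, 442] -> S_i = 70 + 93*i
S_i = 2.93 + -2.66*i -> [2.93, 0.27, -2.39, -5.05, -7.71]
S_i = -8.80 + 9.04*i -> [-8.8, 0.24, 9.28, 18.32, 27.36]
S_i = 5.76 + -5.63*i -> [5.76, 0.13, -5.5, -11.13, -16.76]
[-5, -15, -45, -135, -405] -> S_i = -5*3^i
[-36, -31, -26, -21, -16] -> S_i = -36 + 5*i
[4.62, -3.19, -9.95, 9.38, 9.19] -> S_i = Random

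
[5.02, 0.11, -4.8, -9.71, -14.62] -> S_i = 5.02 + -4.91*i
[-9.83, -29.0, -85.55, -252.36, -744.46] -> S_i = -9.83*2.95^i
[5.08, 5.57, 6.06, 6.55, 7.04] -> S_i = 5.08 + 0.49*i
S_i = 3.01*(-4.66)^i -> [3.01, -14.03, 65.36, -304.6, 1419.42]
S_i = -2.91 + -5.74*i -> [-2.91, -8.65, -14.39, -20.13, -25.87]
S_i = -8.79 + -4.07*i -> [-8.79, -12.86, -16.93, -21.0, -25.07]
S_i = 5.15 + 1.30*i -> [5.15, 6.45, 7.75, 9.05, 10.35]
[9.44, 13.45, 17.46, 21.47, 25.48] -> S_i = 9.44 + 4.01*i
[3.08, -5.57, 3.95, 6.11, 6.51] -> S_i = Random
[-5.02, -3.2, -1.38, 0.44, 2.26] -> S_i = -5.02 + 1.82*i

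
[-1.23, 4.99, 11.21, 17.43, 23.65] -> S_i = -1.23 + 6.22*i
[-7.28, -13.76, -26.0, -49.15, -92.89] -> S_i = -7.28*1.89^i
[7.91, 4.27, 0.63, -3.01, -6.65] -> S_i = 7.91 + -3.64*i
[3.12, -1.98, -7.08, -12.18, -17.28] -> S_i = 3.12 + -5.10*i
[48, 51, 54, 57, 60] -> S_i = 48 + 3*i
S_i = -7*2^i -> [-7, -14, -28, -56, -112]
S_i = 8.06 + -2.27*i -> [8.06, 5.79, 3.52, 1.25, -1.02]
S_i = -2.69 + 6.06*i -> [-2.69, 3.37, 9.43, 15.49, 21.55]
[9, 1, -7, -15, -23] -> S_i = 9 + -8*i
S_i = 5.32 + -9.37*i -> [5.32, -4.05, -13.42, -22.79, -32.16]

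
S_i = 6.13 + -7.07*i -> [6.13, -0.94, -8.01, -15.08, -22.15]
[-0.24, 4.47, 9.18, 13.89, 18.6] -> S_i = -0.24 + 4.71*i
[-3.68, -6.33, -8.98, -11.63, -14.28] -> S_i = -3.68 + -2.65*i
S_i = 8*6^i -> [8, 48, 288, 1728, 10368]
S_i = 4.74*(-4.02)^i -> [4.74, -19.05, 76.6, -307.93, 1237.89]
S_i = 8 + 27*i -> [8, 35, 62, 89, 116]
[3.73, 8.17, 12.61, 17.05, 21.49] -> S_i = 3.73 + 4.44*i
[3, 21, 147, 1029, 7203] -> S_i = 3*7^i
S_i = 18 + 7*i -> [18, 25, 32, 39, 46]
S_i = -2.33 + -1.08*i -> [-2.33, -3.41, -4.49, -5.57, -6.65]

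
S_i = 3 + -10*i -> [3, -7, -17, -27, -37]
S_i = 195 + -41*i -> [195, 154, 113, 72, 31]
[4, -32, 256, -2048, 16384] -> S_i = 4*-8^i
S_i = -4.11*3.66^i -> [-4.11, -15.04, -55.06, -201.5, -737.51]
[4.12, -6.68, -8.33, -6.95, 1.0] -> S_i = Random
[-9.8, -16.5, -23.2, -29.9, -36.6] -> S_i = -9.80 + -6.70*i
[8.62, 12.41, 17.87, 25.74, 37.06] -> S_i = 8.62*1.44^i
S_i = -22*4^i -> [-22, -88, -352, -1408, -5632]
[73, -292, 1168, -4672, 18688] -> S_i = 73*-4^i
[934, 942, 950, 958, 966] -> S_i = 934 + 8*i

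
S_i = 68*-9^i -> [68, -612, 5508, -49572, 446148]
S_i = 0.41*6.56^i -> [0.41, 2.69, 17.64, 115.74, 759.28]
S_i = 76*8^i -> [76, 608, 4864, 38912, 311296]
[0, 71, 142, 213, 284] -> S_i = 0 + 71*i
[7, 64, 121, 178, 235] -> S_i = 7 + 57*i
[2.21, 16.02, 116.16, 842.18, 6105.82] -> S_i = 2.21*7.25^i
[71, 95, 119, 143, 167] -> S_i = 71 + 24*i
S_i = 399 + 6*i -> [399, 405, 411, 417, 423]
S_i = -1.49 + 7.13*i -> [-1.49, 5.64, 12.77, 19.9, 27.03]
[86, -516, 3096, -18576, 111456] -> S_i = 86*-6^i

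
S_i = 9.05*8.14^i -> [9.05, 73.67, 599.65, 4881.15, 39732.53]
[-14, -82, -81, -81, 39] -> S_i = Random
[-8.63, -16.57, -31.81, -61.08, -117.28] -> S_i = -8.63*1.92^i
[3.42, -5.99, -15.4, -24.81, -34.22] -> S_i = 3.42 + -9.41*i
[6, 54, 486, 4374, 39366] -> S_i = 6*9^i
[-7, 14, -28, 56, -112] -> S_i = -7*-2^i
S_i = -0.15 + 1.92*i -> [-0.15, 1.77, 3.69, 5.61, 7.53]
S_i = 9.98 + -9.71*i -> [9.98, 0.27, -9.44, -19.15, -28.86]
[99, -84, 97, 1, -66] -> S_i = Random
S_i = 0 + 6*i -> [0, 6, 12, 18, 24]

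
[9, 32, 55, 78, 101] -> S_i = 9 + 23*i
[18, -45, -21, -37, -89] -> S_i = Random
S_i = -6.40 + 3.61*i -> [-6.4, -2.79, 0.82, 4.43, 8.04]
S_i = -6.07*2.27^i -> [-6.07, -13.78, -31.28, -71.0, -161.17]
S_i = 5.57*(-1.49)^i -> [5.57, -8.3, 12.37, -18.43, 27.45]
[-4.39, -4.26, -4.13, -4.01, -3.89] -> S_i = -4.39*0.97^i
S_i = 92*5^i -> [92, 460, 2300, 11500, 57500]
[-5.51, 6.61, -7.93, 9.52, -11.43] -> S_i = -5.51*(-1.20)^i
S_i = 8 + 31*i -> [8, 39, 70, 101, 132]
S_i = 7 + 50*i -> [7, 57, 107, 157, 207]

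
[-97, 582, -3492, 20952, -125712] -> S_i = -97*-6^i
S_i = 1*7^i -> [1, 7, 49, 343, 2401]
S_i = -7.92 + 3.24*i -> [-7.92, -4.68, -1.44, 1.8, 5.04]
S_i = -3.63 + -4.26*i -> [-3.63, -7.89, -12.15, -16.41, -20.67]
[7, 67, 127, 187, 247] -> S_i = 7 + 60*i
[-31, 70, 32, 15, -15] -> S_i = Random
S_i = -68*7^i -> [-68, -476, -3332, -23324, -163268]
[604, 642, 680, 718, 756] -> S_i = 604 + 38*i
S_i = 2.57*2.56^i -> [2.57, 6.58, 16.84, 43.12, 110.38]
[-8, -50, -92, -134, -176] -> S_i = -8 + -42*i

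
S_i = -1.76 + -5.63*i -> [-1.76, -7.39, -13.02, -18.65, -24.28]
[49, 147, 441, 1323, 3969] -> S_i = 49*3^i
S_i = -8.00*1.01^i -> [-8.0, -8.08, -8.16, -8.24, -8.32]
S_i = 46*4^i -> [46, 184, 736, 2944, 11776]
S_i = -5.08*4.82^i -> [-5.08, -24.49, -118.02, -568.86, -2741.9]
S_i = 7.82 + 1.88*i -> [7.82, 9.7, 11.58, 13.46, 15.34]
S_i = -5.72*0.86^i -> [-5.72, -4.92, -4.23, -3.64, -3.13]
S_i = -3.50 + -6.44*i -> [-3.5, -9.94, -16.38, -22.82, -29.26]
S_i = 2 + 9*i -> [2, 11, 20, 29, 38]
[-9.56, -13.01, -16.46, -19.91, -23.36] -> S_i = -9.56 + -3.45*i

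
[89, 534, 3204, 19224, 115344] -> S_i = 89*6^i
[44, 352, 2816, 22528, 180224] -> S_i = 44*8^i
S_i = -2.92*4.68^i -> [-2.92, -13.67, -63.96, -299.31, -1400.77]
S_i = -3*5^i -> [-3, -15, -75, -375, -1875]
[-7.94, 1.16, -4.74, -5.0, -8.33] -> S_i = Random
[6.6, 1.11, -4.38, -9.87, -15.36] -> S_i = 6.60 + -5.49*i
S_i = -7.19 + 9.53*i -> [-7.19, 2.34, 11.87, 21.4, 30.93]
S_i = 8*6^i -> [8, 48, 288, 1728, 10368]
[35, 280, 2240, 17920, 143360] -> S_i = 35*8^i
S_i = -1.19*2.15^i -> [-1.19, -2.56, -5.5, -11.83, -25.43]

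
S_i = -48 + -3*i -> [-48, -51, -54, -57, -60]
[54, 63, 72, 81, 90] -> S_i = 54 + 9*i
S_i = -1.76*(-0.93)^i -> [-1.76, 1.64, -1.52, 1.42, -1.32]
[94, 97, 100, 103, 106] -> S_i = 94 + 3*i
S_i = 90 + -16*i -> [90, 74, 58, 42, 26]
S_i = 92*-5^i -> [92, -460, 2300, -11500, 57500]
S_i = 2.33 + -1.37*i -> [2.33, 0.96, -0.41, -1.78, -3.15]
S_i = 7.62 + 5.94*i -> [7.62, 13.56, 19.5, 25.44, 31.38]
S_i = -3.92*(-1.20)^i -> [-3.92, 4.7, -5.64, 6.77, -8.13]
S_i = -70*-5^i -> [-70, 350, -1750, 8750, -43750]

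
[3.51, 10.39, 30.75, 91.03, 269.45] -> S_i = 3.51*2.96^i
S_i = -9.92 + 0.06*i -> [-9.92, -9.86, -9.8, -9.74, -9.68]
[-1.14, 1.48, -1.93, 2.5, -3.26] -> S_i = -1.14*(-1.30)^i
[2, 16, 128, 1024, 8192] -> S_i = 2*8^i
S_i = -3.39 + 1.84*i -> [-3.39, -1.55, 0.29, 2.13, 3.97]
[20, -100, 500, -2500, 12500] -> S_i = 20*-5^i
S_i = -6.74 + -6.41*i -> [-6.74, -13.15, -19.56, -25.97, -32.38]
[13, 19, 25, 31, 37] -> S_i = 13 + 6*i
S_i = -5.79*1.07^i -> [-5.79, -6.2, -6.63, -7.09, -7.59]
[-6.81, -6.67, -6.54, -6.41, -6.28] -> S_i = -6.81*0.98^i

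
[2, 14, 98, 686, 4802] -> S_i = 2*7^i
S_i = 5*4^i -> [5, 20, 80, 320, 1280]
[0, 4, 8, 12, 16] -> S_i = 0 + 4*i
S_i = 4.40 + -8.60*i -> [4.4, -4.2, -12.8, -21.4, -30.0]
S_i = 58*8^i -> [58, 464, 3712, 29696, 237568]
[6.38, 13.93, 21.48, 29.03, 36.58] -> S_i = 6.38 + 7.55*i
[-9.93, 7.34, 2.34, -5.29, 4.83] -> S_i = Random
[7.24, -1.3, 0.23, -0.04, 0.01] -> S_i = 7.24*(-0.18)^i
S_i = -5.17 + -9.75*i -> [-5.17, -14.92, -24.67, -34.42, -44.17]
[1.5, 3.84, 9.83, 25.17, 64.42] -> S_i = 1.50*2.56^i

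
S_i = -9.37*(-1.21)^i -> [-9.37, 11.34, -13.72, 16.6, -20.09]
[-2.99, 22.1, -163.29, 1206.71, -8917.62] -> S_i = -2.99*(-7.39)^i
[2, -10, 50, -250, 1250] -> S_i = 2*-5^i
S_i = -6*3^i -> [-6, -18, -54, -162, -486]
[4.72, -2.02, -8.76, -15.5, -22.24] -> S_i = 4.72 + -6.74*i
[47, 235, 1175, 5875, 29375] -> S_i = 47*5^i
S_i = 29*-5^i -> [29, -145, 725, -3625, 18125]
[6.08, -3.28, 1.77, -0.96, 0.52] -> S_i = 6.08*(-0.54)^i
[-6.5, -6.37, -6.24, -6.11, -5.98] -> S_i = -6.50 + 0.13*i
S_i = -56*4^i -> [-56, -224, -896, -3584, -14336]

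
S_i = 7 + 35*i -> [7, 42, 77, 112, 147]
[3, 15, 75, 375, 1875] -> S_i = 3*5^i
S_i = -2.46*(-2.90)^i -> [-2.46, 7.13, -20.69, 60.0, -173.99]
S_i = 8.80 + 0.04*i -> [8.8, 8.84, 8.88, 8.92, 8.96]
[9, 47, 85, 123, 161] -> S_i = 9 + 38*i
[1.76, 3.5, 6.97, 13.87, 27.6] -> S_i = 1.76*1.99^i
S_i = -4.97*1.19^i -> [-4.97, -5.91, -7.04, -8.38, -9.97]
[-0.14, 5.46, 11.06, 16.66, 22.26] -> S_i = -0.14 + 5.60*i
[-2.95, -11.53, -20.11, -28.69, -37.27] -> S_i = -2.95 + -8.58*i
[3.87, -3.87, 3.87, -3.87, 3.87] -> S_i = 3.87*(-1.00)^i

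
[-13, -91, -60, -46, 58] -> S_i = Random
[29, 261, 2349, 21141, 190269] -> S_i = 29*9^i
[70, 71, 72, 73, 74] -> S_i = 70 + 1*i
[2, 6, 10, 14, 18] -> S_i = 2 + 4*i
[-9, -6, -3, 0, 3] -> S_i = -9 + 3*i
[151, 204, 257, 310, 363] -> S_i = 151 + 53*i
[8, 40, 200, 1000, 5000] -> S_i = 8*5^i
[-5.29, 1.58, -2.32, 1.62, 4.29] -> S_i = Random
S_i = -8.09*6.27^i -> [-8.09, -50.72, -318.04, -1994.12, -12503.13]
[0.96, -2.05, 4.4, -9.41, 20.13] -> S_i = 0.96*(-2.14)^i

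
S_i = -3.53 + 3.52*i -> [-3.53, -0.01, 3.51, 7.03, 10.55]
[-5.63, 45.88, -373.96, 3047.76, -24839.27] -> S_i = -5.63*(-8.15)^i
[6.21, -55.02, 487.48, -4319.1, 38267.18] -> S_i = 6.21*(-8.86)^i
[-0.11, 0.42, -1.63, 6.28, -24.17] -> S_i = -0.11*(-3.85)^i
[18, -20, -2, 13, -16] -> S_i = Random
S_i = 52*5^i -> [52, 260, 1300, 6500, 32500]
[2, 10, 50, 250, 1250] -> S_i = 2*5^i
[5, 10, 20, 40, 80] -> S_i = 5*2^i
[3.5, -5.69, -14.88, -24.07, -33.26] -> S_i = 3.50 + -9.19*i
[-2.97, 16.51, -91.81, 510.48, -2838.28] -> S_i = -2.97*(-5.56)^i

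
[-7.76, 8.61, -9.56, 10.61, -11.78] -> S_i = -7.76*(-1.11)^i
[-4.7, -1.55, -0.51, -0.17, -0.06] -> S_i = -4.70*0.33^i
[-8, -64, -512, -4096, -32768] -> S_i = -8*8^i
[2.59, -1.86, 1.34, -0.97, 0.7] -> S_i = 2.59*(-0.72)^i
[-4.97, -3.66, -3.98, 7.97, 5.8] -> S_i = Random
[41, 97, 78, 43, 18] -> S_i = Random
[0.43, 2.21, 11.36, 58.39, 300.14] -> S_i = 0.43*5.14^i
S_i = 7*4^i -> [7, 28, 112, 448, 1792]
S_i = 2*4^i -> [2, 8, 32, 128, 512]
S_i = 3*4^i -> [3, 12, 48, 192, 768]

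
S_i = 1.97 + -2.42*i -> [1.97, -0.45, -2.87, -5.29, -7.71]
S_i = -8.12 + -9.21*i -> [-8.12, -17.33, -26.54, -35.75, -44.96]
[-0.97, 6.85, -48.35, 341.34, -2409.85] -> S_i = -0.97*(-7.06)^i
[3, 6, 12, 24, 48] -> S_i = 3*2^i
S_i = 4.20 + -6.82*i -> [4.2, -2.62, -9.44, -16.26, -23.08]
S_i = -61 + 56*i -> [-61, -5, 51, 107, 163]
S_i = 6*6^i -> [6, 36, 216, 1296, 7776]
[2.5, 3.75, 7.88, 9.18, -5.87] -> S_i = Random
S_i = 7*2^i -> [7, 14, 28, 56, 112]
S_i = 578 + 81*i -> [578, 659, 740, 821, 902]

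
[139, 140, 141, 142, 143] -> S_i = 139 + 1*i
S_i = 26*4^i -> [26, 104, 416, 1664, 6656]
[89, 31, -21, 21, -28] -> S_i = Random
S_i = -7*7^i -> [-7, -49, -343, -2401, -16807]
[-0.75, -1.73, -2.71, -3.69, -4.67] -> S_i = -0.75 + -0.98*i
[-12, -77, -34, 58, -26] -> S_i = Random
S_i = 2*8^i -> [2, 16, 128, 1024, 8192]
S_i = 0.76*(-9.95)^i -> [0.76, -7.56, 75.24, -748.66, 7449.14]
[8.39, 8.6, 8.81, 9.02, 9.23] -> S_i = 8.39 + 0.21*i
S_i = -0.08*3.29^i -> [-0.08, -0.26, -0.87, -2.85, -9.37]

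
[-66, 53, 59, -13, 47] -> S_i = Random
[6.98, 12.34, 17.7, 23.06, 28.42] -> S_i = 6.98 + 5.36*i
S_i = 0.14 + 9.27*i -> [0.14, 9.41, 18.68, 27.95, 37.22]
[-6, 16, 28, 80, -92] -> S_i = Random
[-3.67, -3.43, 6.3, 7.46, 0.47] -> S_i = Random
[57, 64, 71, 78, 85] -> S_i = 57 + 7*i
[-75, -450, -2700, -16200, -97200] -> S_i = -75*6^i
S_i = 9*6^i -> [9, 54, 324, 1944, 11664]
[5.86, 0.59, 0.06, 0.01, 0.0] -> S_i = 5.86*0.10^i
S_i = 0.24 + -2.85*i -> [0.24, -2.61, -5.46, -8.31, -11.16]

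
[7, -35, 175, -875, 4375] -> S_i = 7*-5^i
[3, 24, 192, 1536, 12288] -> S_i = 3*8^i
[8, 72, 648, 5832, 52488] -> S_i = 8*9^i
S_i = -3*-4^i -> [-3, 12, -48, 192, -768]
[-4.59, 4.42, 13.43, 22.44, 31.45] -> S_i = -4.59 + 9.01*i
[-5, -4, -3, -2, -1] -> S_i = -5 + 1*i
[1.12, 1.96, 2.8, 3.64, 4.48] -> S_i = 1.12 + 0.84*i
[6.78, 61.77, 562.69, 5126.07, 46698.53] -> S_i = 6.78*9.11^i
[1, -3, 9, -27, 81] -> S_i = 1*-3^i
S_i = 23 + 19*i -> [23, 42, 61, 80, 99]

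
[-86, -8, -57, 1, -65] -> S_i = Random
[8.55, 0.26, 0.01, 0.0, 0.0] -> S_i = 8.55*0.03^i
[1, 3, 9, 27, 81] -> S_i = 1*3^i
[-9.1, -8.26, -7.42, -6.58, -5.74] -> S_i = -9.10 + 0.84*i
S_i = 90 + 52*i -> [90, 142, 194, 246, 298]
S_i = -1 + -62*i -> [-1, -63, -125, -187, -249]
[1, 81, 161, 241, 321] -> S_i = 1 + 80*i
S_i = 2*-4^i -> [2, -8, 32, -128, 512]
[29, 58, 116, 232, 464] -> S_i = 29*2^i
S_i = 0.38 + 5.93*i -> [0.38, 6.31, 12.24, 18.17, 24.1]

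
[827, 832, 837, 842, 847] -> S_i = 827 + 5*i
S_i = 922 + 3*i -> [922, 925, 928, 931, 934]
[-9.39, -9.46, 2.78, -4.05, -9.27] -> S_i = Random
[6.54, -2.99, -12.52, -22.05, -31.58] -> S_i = 6.54 + -9.53*i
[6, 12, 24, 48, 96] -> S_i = 6*2^i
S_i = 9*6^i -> [9, 54, 324, 1944, 11664]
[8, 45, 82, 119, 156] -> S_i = 8 + 37*i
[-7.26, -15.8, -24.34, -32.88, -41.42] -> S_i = -7.26 + -8.54*i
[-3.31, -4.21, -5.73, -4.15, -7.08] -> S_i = Random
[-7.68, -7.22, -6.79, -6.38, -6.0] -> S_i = -7.68*0.94^i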